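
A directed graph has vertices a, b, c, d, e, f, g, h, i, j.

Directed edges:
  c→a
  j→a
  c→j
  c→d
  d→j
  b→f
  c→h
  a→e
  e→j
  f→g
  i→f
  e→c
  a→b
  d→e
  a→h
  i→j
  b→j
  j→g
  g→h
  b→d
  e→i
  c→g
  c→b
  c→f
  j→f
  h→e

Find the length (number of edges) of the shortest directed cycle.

For each vertex v, BFS finds the shortest path from v back to v.
The shortest such closed walk is c → h → e → c, length 3.

3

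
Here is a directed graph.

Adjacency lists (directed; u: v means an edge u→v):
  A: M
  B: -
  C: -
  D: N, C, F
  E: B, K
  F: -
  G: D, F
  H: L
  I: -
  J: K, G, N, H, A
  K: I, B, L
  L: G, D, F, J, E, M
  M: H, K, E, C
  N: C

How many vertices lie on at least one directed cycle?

A vertex is on a directed cycle iff it belongs to a strongly connected component of size ≥ 2 (or has a self-loop).
The vertices on cycles are {A, E, H, J, K, L, M} — 7 in total.

7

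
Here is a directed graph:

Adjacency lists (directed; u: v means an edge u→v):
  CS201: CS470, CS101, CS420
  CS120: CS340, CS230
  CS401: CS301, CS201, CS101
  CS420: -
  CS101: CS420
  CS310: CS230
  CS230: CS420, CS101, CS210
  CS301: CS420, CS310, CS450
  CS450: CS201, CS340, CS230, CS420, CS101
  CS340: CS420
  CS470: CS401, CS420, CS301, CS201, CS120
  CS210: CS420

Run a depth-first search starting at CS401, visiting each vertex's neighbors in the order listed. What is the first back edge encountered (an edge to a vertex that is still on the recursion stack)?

CS470→CS401

DFS from CS401 (visiting each vertex's neighbors in the order listed); mark gray on enter, black on exit:
CS401 gray
  CS301 gray
    CS420 gray
    CS420 black
    CS310 gray
      CS230 gray
        CS230→CS420: CS420 black — skip
        CS101 gray
          CS101→CS420: CS420 black — skip
        CS101 black
        CS210 gray
          CS210→CS420: CS420 black — skip
        CS210 black
      CS230 black
    CS310 black
    CS450 gray
      CS201 gray
        CS470 gray
          CS470→CS401: CS401 is gray → back edge
First back edge: CS470 → CS401.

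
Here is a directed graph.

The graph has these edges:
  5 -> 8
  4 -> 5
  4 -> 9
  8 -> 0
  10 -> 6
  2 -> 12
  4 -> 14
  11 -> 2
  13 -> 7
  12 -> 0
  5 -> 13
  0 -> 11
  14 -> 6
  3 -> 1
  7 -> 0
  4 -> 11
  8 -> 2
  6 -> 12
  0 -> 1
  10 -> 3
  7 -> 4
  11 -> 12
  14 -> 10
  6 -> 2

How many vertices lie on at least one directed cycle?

A vertex is on a directed cycle iff it belongs to a strongly connected component of size ≥ 2 (or has a self-loop).
The vertices on cycles are {0, 2, 4, 5, 7, 11, 12, 13} — 8 in total.

8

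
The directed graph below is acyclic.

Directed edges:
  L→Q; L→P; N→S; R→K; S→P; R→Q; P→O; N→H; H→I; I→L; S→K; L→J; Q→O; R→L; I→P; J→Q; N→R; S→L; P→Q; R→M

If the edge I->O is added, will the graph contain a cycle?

No

Adding I→O creates a cycle iff O can already reach I.
Explore from O: no path reaches I. The graph stays acyclic.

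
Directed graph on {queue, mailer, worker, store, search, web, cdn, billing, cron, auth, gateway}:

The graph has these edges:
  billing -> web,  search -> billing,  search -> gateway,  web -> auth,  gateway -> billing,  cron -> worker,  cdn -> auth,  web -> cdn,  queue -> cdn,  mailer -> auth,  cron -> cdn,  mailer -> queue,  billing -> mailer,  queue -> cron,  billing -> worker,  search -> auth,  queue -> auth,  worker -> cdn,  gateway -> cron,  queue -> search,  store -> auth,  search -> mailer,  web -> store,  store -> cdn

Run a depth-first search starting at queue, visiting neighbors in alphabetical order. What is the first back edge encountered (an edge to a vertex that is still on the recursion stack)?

mailer→queue

DFS from queue (visiting neighbors in alphabetical order); mark gray on enter, black on exit:
queue gray
  auth gray
  auth black
  cdn gray
    cdn→auth: auth black — skip
  cdn black
  cron gray
    cron→cdn: cdn black — skip
    worker gray
      worker→cdn: cdn black — skip
    worker black
  cron black
  search gray
    search→auth: auth black — skip
    billing gray
      mailer gray
        mailer→auth: auth black — skip
        mailer→queue: queue is gray → back edge
First back edge: mailer → queue.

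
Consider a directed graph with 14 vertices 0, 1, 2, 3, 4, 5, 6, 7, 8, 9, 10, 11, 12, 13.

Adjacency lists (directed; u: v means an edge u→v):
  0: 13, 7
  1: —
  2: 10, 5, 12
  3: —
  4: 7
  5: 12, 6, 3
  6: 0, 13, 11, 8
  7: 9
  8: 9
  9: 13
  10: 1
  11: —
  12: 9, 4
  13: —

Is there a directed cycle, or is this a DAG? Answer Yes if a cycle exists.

DFS with white/gray/black marking, starting from 4:
4 gray
  7 gray
    9 gray
      13 gray
      13 black
    9 black
  7 black
4 black
0 gray
  0→13: 13 black — skip
  0→7: 7 black — skip
0 black
1 gray
1 black
2 gray
  10 gray
    10→1: 1 black — skip
  10 black
  5 gray
    12 gray
      12→9: 9 black — skip
      12→4: 4 black — skip
    12 black
    6 gray
      6→0: 0 black — skip
      6→13: 13 black — skip
      11 gray
      11 black
      8 gray
        8→9: 9 black — skip
      8 black
    6 black
    3 gray
    3 black
  5 black
  2→12: 12 black — skip
2 black
Every edge goes to a white or black vertex — no back edge, so the graph is acyclic.

No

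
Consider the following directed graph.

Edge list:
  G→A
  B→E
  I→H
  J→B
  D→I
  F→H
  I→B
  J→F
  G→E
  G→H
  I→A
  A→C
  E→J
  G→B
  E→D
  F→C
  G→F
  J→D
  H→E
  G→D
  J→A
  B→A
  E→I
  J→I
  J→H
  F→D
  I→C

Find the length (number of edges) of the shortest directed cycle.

3

For each vertex v, BFS finds the shortest path from v back to v.
The shortest such closed walk is B → E → I → B, length 3.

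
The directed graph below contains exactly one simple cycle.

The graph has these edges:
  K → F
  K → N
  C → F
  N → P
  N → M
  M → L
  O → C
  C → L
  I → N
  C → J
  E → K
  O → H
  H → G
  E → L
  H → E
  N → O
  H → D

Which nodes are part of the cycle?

E, H, K, N, O

DFS with gray/black marking from N:
N gray
  O gray
    H gray
      E gray
        K gray
          F gray
          F black
          K→N: N is gray → back edge
Back edge closes the cycle N → O → H → E → K → N; its vertices are {E, H, K, N, O}.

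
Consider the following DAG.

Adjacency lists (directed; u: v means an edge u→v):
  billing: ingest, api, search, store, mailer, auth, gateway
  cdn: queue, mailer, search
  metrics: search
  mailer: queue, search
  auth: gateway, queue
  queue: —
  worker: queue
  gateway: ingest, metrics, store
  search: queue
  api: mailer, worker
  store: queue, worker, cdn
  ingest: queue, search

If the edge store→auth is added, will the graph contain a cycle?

Yes

Adding store→auth creates a cycle iff auth can already reach store.
Path from auth: auth → gateway → store.
So auth → … → store → auth is a cycle.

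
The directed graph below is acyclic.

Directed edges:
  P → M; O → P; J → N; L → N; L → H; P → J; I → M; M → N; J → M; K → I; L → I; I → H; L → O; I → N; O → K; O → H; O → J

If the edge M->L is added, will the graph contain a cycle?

Yes

Adding M→L creates a cycle iff L can already reach M.
Path from L: L → I → M.
So L → … → M → L is a cycle.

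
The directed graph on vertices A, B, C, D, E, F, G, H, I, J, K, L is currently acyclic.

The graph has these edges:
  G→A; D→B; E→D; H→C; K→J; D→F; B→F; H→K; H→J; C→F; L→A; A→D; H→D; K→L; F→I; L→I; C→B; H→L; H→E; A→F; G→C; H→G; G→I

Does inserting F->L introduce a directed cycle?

Adding F→L creates a cycle iff L can already reach F.
Path from L: L → A → F.
So L → … → F → L is a cycle.

Yes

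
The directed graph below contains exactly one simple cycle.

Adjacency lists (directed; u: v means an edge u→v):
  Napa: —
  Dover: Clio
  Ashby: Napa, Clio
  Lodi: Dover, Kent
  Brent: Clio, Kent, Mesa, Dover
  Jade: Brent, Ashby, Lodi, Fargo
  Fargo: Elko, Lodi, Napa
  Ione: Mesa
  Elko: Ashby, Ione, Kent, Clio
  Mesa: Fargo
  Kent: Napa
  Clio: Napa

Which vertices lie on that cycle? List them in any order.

DFS with gray/black marking from Fargo:
Fargo gray
  Elko gray
    Ashby gray
      Napa gray
      Napa black
      Clio gray
        Clio→Napa: Napa black — skip
      Clio black
    Ashby black
    Ione gray
      Mesa gray
        Mesa→Fargo: Fargo is gray → back edge
Back edge closes the cycle Fargo → Elko → Ione → Mesa → Fargo; its vertices are {Elko, Ione, Mesa, Fargo}.

Elko, Ione, Mesa, Fargo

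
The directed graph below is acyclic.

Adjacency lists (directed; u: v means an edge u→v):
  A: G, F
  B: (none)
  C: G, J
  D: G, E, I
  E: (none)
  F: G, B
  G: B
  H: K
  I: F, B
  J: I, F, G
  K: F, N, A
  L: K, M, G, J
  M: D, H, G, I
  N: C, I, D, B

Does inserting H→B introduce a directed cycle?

Adding H→B creates a cycle iff B can already reach H.
Explore from B: no path reaches H. The graph stays acyclic.

No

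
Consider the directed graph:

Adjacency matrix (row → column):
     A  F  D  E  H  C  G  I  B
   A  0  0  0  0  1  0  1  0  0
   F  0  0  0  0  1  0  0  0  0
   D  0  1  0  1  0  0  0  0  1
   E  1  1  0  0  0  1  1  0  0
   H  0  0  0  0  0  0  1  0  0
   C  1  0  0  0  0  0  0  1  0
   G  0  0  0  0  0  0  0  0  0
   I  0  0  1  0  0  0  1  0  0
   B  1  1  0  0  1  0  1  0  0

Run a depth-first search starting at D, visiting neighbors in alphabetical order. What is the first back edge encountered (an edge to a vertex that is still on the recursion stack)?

I→D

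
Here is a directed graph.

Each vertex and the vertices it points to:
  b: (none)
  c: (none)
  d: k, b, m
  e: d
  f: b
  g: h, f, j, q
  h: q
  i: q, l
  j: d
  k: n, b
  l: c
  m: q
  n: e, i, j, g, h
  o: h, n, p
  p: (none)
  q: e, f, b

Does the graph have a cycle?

DFS with white/gray/black marking, starting from g:
g gray
  h gray
    q gray
      e gray
        d gray
          k gray
            n gray
              n→e: e is gray → back edge
Back edge found, so a cycle exists: e → d → k → n → e.

Yes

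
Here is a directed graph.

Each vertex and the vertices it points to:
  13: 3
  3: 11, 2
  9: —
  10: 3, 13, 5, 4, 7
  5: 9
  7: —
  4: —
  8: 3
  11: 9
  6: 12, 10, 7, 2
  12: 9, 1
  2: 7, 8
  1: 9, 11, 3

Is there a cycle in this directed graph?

Yes

DFS with white/gray/black marking, starting from 10:
10 gray
  3 gray
    11 gray
      9 gray
      9 black
    11 black
    2 gray
      7 gray
      7 black
      8 gray
        8→3: 3 is gray → back edge
Back edge found, so a cycle exists: 3 → 2 → 8 → 3.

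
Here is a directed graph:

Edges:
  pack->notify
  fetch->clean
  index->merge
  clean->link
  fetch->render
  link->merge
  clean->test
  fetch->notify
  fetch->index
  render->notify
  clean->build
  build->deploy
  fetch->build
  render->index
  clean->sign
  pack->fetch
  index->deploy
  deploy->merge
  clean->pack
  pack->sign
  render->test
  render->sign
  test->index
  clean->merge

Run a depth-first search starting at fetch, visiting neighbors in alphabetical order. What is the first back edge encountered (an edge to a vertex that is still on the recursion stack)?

pack->fetch

DFS from fetch (visiting neighbors in alphabetical order); mark gray on enter, black on exit:
fetch gray
  build gray
    deploy gray
      merge gray
      merge black
    deploy black
  build black
  clean gray
    clean→build: build black — skip
    link gray
      link→merge: merge black — skip
    link black
    clean→merge: merge black — skip
    pack gray
      pack→fetch: fetch is gray → back edge
First back edge: pack → fetch.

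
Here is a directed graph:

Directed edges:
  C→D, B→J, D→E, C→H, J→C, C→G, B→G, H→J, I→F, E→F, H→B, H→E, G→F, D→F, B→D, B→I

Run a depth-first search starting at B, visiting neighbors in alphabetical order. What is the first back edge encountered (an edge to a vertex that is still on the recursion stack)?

DFS from B (visiting neighbors in alphabetical order); mark gray on enter, black on exit:
B gray
  D gray
    E gray
      F gray
      F black
    E black
    D→F: F black — skip
  D black
  G gray
    G→F: F black — skip
  G black
  I gray
    I→F: F black — skip
  I black
  J gray
    C gray
      C→D: D black — skip
      C→G: G black — skip
      H gray
        H→B: B is gray → back edge
First back edge: H → B.

H→B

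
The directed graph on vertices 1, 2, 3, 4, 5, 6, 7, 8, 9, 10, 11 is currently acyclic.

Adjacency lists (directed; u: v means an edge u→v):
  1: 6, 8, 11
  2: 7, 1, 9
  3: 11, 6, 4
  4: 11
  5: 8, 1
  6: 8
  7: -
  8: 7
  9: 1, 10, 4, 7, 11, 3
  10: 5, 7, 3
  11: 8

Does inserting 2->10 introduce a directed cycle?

Adding 2→10 creates a cycle iff 10 can already reach 2.
Explore from 10: no path reaches 2. The graph stays acyclic.

No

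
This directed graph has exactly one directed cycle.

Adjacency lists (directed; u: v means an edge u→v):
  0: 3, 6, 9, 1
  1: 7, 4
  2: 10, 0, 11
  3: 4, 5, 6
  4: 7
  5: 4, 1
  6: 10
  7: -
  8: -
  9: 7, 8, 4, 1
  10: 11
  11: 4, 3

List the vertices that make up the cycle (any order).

DFS with gray/black marking from 6:
6 gray
  10 gray
    11 gray
      4 gray
        7 gray
        7 black
      4 black
      3 gray
        3→4: 4 black — skip
        5 gray
          5→4: 4 black — skip
          1 gray
            1→7: 7 black — skip
            1→4: 4 black — skip
          1 black
        5 black
        3→6: 6 is gray → back edge
Back edge closes the cycle 6 → 10 → 11 → 3 → 6; its vertices are {3, 6, 10, 11}.

3, 6, 10, 11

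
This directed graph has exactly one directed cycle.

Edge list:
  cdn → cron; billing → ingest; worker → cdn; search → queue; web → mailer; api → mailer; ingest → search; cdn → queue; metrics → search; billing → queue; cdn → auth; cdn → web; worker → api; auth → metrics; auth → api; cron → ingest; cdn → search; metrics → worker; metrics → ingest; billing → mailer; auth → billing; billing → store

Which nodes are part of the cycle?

DFS with gray/black marking from cdn:
cdn gray
  search gray
    queue gray
    queue black
  search black
  web gray
    mailer gray
    mailer black
  web black
  auth gray
    metrics gray
      worker gray
        worker→cdn: cdn is gray → back edge
Back edge closes the cycle cdn → auth → metrics → worker → cdn; its vertices are {cdn, auth, worker, metrics}.

cdn, auth, worker, metrics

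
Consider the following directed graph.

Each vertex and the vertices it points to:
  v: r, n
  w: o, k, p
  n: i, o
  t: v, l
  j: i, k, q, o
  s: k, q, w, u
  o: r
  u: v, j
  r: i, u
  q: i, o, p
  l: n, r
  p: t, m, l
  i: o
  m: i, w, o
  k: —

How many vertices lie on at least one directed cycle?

13

A vertex is on a directed cycle iff it belongs to a strongly connected component of size ≥ 2 (or has a self-loop).
The vertices on cycles are {i, j, l, m, n, o, p, q, r, t, u, v, w} — 13 in total.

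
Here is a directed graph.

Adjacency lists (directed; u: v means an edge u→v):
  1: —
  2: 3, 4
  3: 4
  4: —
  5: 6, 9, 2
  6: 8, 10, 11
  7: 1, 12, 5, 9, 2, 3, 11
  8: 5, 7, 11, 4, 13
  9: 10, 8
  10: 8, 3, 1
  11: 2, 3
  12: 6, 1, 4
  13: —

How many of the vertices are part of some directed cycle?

7

A vertex is on a directed cycle iff it belongs to a strongly connected component of size ≥ 2 (or has a self-loop).
The vertices on cycles are {5, 6, 7, 8, 9, 10, 12} — 7 in total.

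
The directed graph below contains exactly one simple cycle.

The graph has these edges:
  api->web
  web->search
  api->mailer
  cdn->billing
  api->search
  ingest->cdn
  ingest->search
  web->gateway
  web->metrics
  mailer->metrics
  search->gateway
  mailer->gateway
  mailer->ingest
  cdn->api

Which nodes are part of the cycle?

api, cdn, ingest, mailer

DFS with gray/black marking from cdn:
cdn gray
  api gray
    mailer gray
      metrics gray
      metrics black
      gateway gray
      gateway black
      ingest gray
        search gray
          search→gateway: gateway black — skip
        search black
        ingest→cdn: cdn is gray → back edge
Back edge closes the cycle cdn → api → mailer → ingest → cdn; its vertices are {api, cdn, ingest, mailer}.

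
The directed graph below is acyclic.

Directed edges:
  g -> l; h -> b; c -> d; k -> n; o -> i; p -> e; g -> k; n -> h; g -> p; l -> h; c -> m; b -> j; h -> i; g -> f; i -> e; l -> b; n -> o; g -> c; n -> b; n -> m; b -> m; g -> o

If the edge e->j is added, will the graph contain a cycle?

No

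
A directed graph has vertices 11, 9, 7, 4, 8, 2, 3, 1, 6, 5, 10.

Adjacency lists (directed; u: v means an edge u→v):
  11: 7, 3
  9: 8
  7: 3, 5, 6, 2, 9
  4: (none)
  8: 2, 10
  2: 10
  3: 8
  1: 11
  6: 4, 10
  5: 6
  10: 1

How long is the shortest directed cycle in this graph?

For each vertex v, BFS finds the shortest path from v back to v.
The shortest such closed walk is 1 → 11 → 3 → 8 → 10 → 1, length 5.

5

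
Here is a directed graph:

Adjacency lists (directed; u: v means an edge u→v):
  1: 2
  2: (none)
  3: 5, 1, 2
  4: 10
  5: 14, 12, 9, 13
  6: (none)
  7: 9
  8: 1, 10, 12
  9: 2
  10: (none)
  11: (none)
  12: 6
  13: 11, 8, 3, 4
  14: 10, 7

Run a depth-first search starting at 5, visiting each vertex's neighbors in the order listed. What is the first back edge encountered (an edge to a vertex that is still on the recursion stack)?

3->5

DFS from 5 (visiting each vertex's neighbors in the order listed); mark gray on enter, black on exit:
5 gray
  14 gray
    10 gray
    10 black
    7 gray
      9 gray
        2 gray
        2 black
      9 black
    7 black
  14 black
  12 gray
    6 gray
    6 black
  12 black
  5→9: 9 black — skip
  13 gray
    11 gray
    11 black
    8 gray
      1 gray
        1→2: 2 black — skip
      1 black
      8→10: 10 black — skip
      8→12: 12 black — skip
    8 black
    3 gray
      3→5: 5 is gray → back edge
First back edge: 3 → 5.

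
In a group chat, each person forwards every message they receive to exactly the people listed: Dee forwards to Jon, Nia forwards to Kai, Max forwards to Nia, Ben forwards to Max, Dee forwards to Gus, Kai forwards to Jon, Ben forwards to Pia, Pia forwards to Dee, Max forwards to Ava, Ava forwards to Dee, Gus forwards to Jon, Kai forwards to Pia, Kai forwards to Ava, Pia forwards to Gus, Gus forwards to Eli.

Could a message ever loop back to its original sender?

DFS with white/gray/black marking, starting from Kai:
Kai gray
  Jon gray
  Jon black
  Pia gray
    Gus gray
      Eli gray
      Eli black
      Gus→Jon: Jon black — skip
    Gus black
    Dee gray
      Dee→Jon: Jon black — skip
      Dee→Gus: Gus black — skip
    Dee black
  Pia black
  Ava gray
    Ava→Dee: Dee black — skip
  Ava black
Kai black
Max gray
  Max→Ava: Ava black — skip
  Nia gray
    Nia→Kai: Kai black — skip
  Nia black
Max black
Ben gray
  Ben→Max: Max black — skip
  Ben→Pia: Pia black — skip
Ben black
Every edge goes to a white or black vertex — no back edge, so the graph is acyclic.

No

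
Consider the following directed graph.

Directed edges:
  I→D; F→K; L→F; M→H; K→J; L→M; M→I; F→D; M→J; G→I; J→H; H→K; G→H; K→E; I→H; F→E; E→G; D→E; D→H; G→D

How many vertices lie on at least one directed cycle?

7

A vertex is on a directed cycle iff it belongs to a strongly connected component of size ≥ 2 (or has a self-loop).
The vertices on cycles are {D, E, G, H, I, J, K} — 7 in total.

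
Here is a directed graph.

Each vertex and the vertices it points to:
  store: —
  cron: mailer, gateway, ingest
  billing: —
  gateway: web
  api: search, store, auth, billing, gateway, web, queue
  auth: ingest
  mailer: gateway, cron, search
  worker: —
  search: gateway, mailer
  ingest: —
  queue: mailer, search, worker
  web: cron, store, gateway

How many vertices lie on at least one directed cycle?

A vertex is on a directed cycle iff it belongs to a strongly connected component of size ≥ 2 (or has a self-loop).
The vertices on cycles are {web, cron, mailer, search, gateway} — 5 in total.

5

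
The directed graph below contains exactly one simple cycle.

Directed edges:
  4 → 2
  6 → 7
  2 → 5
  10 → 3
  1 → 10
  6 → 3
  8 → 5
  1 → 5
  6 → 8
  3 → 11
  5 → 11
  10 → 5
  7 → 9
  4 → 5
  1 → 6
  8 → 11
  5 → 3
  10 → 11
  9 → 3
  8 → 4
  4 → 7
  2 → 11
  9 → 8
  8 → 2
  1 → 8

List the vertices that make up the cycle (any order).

4, 7, 8, 9

DFS with gray/black marking from 7:
7 gray
  9 gray
    8 gray
      5 gray
        11 gray
        11 black
        3 gray
          3→11: 11 black — skip
        3 black
      5 black
      2 gray
        2→11: 11 black — skip
        2→5: 5 black — skip
      2 black
      4 gray
        4→5: 5 black — skip
        4→2: 2 black — skip
        4→7: 7 is gray → back edge
Back edge closes the cycle 7 → 9 → 8 → 4 → 7; its vertices are {4, 7, 8, 9}.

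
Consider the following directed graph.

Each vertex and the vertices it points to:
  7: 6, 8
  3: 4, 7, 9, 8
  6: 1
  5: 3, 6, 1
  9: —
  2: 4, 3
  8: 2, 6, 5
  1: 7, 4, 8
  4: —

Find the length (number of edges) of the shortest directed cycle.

3

For each vertex v, BFS finds the shortest path from v back to v.
The shortest such closed walk is 3 → 8 → 2 → 3, length 3.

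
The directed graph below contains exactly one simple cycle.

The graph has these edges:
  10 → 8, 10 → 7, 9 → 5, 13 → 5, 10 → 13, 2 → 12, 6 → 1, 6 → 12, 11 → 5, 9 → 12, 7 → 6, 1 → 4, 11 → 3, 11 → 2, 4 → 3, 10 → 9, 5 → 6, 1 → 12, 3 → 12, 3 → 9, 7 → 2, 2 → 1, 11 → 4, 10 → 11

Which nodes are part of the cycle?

1, 3, 4, 5, 6, 9

DFS with gray/black marking from 9:
9 gray
  12 gray
  12 black
  5 gray
    6 gray
      1 gray
        4 gray
          3 gray
            3→9: 9 is gray → back edge
Back edge closes the cycle 9 → 5 → 6 → 1 → 4 → 3 → 9; its vertices are {1, 3, 4, 5, 6, 9}.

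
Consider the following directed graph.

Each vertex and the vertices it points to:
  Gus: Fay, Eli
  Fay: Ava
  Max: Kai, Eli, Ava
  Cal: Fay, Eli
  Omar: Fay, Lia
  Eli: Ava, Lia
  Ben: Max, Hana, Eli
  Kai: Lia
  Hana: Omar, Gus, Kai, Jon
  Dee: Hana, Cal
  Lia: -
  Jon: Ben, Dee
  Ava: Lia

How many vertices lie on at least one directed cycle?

4

A vertex is on a directed cycle iff it belongs to a strongly connected component of size ≥ 2 (or has a self-loop).
The vertices on cycles are {Ben, Dee, Jon, Hana} — 4 in total.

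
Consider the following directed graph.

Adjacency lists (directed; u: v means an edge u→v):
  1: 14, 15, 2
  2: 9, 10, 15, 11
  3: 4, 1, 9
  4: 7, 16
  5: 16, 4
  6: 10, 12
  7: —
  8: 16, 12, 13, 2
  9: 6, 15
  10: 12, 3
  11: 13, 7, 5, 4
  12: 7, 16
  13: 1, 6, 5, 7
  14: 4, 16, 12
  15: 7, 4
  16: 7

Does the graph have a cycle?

DFS with white/gray/black marking, starting from 6:
6 gray
  10 gray
    12 gray
      7 gray
      7 black
      16 gray
        16→7: 7 black — skip
      16 black
    12 black
    3 gray
      4 gray
        4→7: 7 black — skip
        4→16: 16 black — skip
      4 black
      1 gray
        14 gray
          14→4: 4 black — skip
          14→16: 16 black — skip
          14→12: 12 black — skip
        14 black
        15 gray
          15→7: 7 black — skip
          15→4: 4 black — skip
        15 black
        2 gray
          9 gray
            9→6: 6 is gray → back edge
Back edge found, so a cycle exists: 6 → 10 → 3 → 1 → 2 → 9 → 6.

Yes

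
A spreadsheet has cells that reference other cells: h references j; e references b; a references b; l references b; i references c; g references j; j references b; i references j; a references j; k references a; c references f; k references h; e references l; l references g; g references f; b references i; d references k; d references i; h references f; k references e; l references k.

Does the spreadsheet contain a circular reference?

Yes

DFS with white/gray/black marking, starting from k:
k gray
  h gray
    f gray
    f black
    j gray
      b gray
        i gray
          i→j: j is gray → back edge
Back edge found, so a cycle exists: j → b → i → j.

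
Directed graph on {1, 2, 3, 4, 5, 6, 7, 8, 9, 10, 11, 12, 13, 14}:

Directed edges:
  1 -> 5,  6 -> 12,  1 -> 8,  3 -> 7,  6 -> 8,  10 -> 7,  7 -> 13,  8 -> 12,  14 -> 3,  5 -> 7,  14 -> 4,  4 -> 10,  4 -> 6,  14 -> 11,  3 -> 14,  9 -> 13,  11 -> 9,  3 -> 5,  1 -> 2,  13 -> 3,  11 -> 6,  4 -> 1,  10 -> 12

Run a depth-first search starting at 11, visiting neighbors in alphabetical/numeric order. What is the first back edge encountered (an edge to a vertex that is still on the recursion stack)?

DFS from 11 (visiting neighbors in alphabetical/numeric order); mark gray on enter, black on exit:
11 gray
  6 gray
    8 gray
      12 gray
      12 black
    8 black
    6→12: 12 black — skip
  6 black
  9 gray
    13 gray
      3 gray
        5 gray
          7 gray
            7→13: 13 is gray → back edge
First back edge: 7 → 13.

7->13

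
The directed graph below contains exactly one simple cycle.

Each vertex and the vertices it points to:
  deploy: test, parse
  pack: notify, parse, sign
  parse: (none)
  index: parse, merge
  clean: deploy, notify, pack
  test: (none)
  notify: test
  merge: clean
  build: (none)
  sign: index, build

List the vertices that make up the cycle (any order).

pack, sign, clean, index, merge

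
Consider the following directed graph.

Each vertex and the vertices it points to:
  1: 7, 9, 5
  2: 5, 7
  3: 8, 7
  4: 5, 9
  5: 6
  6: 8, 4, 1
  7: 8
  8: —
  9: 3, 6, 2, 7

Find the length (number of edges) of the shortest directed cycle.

3

For each vertex v, BFS finds the shortest path from v back to v.
The shortest such closed walk is 6 → 4 → 5 → 6, length 3.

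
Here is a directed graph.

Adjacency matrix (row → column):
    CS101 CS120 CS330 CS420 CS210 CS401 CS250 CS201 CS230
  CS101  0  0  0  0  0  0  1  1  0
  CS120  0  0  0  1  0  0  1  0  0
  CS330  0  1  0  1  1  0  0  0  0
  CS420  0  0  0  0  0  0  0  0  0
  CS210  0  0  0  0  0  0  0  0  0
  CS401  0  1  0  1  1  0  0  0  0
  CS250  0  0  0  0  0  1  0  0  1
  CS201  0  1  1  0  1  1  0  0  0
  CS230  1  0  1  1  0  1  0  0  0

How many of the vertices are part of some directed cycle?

A vertex is on a directed cycle iff it belongs to a strongly connected component of size ≥ 2 (or has a self-loop).
The vertices on cycles are {CS101, CS120, CS201, CS230, CS250, CS330, CS401} — 7 in total.

7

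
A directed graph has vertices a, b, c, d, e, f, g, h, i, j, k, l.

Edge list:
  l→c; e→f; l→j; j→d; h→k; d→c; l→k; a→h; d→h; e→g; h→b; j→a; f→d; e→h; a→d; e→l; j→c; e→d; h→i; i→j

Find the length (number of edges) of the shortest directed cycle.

For each vertex v, BFS finds the shortest path from v back to v.
The shortest such closed walk is h → i → j → d → h, length 4.

4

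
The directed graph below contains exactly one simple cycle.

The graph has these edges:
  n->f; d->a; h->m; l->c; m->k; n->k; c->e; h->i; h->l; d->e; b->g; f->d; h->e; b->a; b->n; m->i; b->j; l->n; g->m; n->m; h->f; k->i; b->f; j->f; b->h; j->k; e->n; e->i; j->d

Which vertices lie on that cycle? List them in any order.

d, e, f, n

DFS with gray/black marking from n:
n gray
  k gray
    i gray
    i black
  k black
  f gray
    d gray
      e gray
        e→n: n is gray → back edge
Back edge closes the cycle n → f → d → e → n; its vertices are {d, e, f, n}.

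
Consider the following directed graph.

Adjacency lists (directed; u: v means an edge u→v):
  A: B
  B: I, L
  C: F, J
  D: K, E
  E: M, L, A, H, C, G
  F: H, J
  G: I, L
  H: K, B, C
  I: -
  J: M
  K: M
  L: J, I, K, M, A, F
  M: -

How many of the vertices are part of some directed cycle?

6

A vertex is on a directed cycle iff it belongs to a strongly connected component of size ≥ 2 (or has a self-loop).
The vertices on cycles are {A, B, C, F, H, L} — 6 in total.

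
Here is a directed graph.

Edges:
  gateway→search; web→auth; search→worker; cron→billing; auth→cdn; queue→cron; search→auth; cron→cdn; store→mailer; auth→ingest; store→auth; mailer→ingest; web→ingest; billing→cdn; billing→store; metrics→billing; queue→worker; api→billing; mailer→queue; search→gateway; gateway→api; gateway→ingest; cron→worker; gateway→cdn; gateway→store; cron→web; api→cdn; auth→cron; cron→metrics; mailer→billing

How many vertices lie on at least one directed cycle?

A vertex is on a directed cycle iff it belongs to a strongly connected component of size ≥ 2 (or has a self-loop).
The vertices on cycles are {web, auth, cron, queue, store, mailer, search, billing, gateway, metrics} — 10 in total.

10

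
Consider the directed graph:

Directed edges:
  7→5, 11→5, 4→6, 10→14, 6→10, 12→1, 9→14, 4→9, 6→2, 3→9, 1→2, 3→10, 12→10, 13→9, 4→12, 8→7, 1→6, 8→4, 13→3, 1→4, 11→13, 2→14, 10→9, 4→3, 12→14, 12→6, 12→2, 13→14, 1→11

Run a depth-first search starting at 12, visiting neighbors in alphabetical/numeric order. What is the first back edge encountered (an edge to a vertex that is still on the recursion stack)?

4→12

DFS from 12 (visiting neighbors in alphabetical/numeric order); mark gray on enter, black on exit:
12 gray
  1 gray
    2 gray
      14 gray
      14 black
    2 black
    4 gray
      3 gray
        9 gray
          9→14: 14 black — skip
        9 black
        10 gray
          10→9: 9 black — skip
          10→14: 14 black — skip
        10 black
      3 black
      6 gray
        6→2: 2 black — skip
        6→10: 10 black — skip
      6 black
      4→9: 9 black — skip
      4→12: 12 is gray → back edge
First back edge: 4 → 12.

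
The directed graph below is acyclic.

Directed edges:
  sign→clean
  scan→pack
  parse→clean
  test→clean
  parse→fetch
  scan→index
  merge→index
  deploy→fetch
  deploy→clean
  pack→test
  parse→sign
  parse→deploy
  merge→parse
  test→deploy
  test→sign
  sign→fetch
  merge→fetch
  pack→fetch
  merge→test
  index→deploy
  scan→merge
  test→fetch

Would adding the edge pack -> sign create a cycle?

Adding pack→sign creates a cycle iff sign can already reach pack.
Explore from sign: no path reaches pack. The graph stays acyclic.

No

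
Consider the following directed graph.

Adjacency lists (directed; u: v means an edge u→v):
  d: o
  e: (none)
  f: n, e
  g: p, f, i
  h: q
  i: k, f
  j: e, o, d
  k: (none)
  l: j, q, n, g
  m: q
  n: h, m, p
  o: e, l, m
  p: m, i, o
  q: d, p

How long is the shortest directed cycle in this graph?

3

For each vertex v, BFS finds the shortest path from v back to v.
The shortest such closed walk is l → j → o → l, length 3.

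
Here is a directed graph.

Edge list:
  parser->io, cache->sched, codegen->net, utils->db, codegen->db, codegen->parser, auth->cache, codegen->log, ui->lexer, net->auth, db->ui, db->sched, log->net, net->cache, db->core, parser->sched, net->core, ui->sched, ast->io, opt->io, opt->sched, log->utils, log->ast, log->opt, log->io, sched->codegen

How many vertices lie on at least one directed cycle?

11

A vertex is on a directed cycle iff it belongs to a strongly connected component of size ≥ 2 (or has a self-loop).
The vertices on cycles are {db, ui, log, net, opt, auth, cache, sched, utils, parser, codegen} — 11 in total.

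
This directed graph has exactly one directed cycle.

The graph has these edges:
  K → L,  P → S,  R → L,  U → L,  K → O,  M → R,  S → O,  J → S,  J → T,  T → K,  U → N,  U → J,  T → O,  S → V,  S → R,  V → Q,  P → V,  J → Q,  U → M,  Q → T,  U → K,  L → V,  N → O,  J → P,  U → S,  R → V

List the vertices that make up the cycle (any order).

K, L, Q, T, V

DFS with gray/black marking from Q:
Q gray
  T gray
    O gray
    O black
    K gray
      L gray
        V gray
          V→Q: Q is gray → back edge
Back edge closes the cycle Q → T → K → L → V → Q; its vertices are {K, L, Q, T, V}.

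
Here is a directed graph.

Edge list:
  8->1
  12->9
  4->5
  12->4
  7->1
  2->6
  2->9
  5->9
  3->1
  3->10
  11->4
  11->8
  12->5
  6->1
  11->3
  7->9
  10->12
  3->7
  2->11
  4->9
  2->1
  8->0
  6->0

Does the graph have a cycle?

No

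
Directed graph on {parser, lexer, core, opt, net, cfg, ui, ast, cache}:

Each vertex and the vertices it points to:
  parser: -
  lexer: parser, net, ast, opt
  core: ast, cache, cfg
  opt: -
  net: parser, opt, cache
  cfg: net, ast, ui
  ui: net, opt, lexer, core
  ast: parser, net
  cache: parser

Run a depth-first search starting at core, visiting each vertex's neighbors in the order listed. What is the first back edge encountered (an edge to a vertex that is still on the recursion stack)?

ui->core

DFS from core (visiting each vertex's neighbors in the order listed); mark gray on enter, black on exit:
core gray
  ast gray
    parser gray
    parser black
    net gray
      net→parser: parser black — skip
      opt gray
      opt black
      cache gray
        cache→parser: parser black — skip
      cache black
    net black
  ast black
  core→cache: cache black — skip
  cfg gray
    cfg→net: net black — skip
    cfg→ast: ast black — skip
    ui gray
      ui→net: net black — skip
      ui→opt: opt black — skip
      lexer gray
        lexer→parser: parser black — skip
        lexer→net: net black — skip
        lexer→ast: ast black — skip
        lexer→opt: opt black — skip
      lexer black
      ui→core: core is gray → back edge
First back edge: ui → core.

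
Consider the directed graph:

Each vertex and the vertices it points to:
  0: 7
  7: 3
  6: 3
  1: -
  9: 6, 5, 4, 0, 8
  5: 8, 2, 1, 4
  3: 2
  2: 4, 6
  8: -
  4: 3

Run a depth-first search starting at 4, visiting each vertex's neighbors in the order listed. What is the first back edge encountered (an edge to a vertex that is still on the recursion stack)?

DFS from 4 (visiting each vertex's neighbors in the order listed); mark gray on enter, black on exit:
4 gray
  3 gray
    2 gray
      2→4: 4 is gray → back edge
First back edge: 2 → 4.

2→4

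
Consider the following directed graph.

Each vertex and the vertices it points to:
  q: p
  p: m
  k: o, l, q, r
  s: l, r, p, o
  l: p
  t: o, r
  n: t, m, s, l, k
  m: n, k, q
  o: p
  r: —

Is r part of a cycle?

No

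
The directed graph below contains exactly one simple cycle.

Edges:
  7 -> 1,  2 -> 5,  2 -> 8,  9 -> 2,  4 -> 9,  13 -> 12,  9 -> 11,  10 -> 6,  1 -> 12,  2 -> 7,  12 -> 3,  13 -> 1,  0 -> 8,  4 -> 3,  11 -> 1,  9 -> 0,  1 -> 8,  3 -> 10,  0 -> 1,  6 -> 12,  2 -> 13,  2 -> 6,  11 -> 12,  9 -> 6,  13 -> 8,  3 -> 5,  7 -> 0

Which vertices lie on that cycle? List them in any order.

3, 6, 10, 12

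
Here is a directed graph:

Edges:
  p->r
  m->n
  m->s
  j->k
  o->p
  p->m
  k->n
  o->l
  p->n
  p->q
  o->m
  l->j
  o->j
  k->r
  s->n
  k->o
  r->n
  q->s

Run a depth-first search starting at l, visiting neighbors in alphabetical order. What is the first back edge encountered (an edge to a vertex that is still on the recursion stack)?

o→j

DFS from l (visiting neighbors in alphabetical order); mark gray on enter, black on exit:
l gray
  j gray
    k gray
      n gray
      n black
      o gray
        o→j: j is gray → back edge
First back edge: o → j.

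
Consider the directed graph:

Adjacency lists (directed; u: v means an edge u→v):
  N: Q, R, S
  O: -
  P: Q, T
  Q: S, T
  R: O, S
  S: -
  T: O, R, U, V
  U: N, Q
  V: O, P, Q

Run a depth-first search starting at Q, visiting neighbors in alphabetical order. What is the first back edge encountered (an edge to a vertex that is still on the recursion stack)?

DFS from Q (visiting neighbors in alphabetical order); mark gray on enter, black on exit:
Q gray
  S gray
  S black
  T gray
    O gray
    O black
    R gray
      R→O: O black — skip
      R→S: S black — skip
    R black
    U gray
      N gray
        N→Q: Q is gray → back edge
First back edge: N → Q.

N→Q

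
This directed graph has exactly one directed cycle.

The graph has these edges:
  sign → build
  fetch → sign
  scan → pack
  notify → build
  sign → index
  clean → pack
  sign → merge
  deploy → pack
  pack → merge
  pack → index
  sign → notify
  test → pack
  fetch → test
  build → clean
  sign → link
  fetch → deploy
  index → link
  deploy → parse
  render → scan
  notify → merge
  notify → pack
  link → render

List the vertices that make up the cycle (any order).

link, pack, scan, index, render

DFS with gray/black marking from link:
link gray
  render gray
    scan gray
      pack gray
        merge gray
        merge black
        index gray
          index→link: link is gray → back edge
Back edge closes the cycle link → render → scan → pack → index → link; its vertices are {link, pack, scan, index, render}.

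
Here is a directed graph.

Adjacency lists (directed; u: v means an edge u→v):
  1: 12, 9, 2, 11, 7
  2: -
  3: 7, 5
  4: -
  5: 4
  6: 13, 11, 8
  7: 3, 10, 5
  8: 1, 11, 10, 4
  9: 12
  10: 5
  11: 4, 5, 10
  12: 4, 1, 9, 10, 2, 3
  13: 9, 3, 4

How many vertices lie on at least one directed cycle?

A vertex is on a directed cycle iff it belongs to a strongly connected component of size ≥ 2 (or has a self-loop).
The vertices on cycles are {1, 3, 7, 9, 12} — 5 in total.

5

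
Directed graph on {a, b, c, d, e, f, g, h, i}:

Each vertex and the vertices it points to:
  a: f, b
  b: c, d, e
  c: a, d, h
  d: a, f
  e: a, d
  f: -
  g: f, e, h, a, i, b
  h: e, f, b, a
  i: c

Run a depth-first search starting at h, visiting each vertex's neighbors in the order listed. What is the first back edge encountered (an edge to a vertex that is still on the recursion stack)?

c→a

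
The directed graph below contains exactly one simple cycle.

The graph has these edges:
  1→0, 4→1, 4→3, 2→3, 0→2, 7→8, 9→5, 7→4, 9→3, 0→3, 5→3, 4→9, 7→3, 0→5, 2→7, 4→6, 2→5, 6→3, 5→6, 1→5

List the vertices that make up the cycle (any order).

DFS with gray/black marking from 7:
7 gray
  8 gray
  8 black
  3 gray
  3 black
  4 gray
    1 gray
      5 gray
        6 gray
          6→3: 3 black — skip
        6 black
        5→3: 3 black — skip
      5 black
      0 gray
        2 gray
          2→7: 7 is gray → back edge
Back edge closes the cycle 7 → 4 → 1 → 0 → 2 → 7; its vertices are {0, 1, 2, 4, 7}.

0, 1, 2, 4, 7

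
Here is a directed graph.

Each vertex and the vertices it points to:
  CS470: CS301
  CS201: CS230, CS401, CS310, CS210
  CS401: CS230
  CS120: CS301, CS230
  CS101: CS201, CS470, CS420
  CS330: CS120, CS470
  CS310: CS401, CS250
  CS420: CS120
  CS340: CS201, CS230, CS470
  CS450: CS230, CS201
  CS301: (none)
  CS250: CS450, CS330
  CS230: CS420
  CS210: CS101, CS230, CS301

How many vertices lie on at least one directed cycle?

A vertex is on a directed cycle iff it belongs to a strongly connected component of size ≥ 2 (or has a self-loop).
The vertices on cycles are {CS101, CS120, CS201, CS210, CS230, CS250, CS310, CS420, CS450} — 9 in total.

9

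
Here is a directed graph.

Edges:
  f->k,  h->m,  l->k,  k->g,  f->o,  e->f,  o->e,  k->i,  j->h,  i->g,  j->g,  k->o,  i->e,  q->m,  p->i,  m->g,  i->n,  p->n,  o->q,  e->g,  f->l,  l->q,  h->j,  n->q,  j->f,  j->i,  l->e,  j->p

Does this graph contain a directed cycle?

Yes

DFS with white/gray/black marking, starting from l:
l gray
  q gray
    m gray
      g gray
      g black
    m black
  q black
  e gray
    e→g: g black — skip
    f gray
      f→l: l is gray → back edge
Back edge found, so a cycle exists: l → e → f → l.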